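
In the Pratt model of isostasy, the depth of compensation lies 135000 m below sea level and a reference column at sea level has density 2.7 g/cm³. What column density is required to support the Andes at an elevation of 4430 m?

Pratt balance: ρ_ref D = ρ (D + h).
ρ = ρ_ref D/(D + h) = 2.7 × 135000 m/(135000 m + 4430 m) = 2.61 g/cm³.

2.61 g/cm³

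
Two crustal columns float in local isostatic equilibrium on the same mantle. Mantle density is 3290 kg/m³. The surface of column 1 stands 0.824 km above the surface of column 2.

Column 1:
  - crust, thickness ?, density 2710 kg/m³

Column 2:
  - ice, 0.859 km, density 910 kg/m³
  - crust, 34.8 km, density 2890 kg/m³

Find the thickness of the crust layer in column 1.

32.2 km

Take the compensation level at the base of the deeper column (depth z_c below the surface of column 1) and equate Σ ρ_i t_i down to z_c; mantle fills any gap and the z_c terms cancel.
Column 1: x×2710 + (z_c − 0 − x)×3290
Column 2: 0.824×0 + 0.859×910 + 34.8×2890 + (z_c − 0.824 − 35.659)×3290
The z_c×3290 term appears on both sides and cancels. Collect the known terms of each column as K = Σ(ρt)_known − 3290 × (depth of known layers): K_1 = 0 − 3290×0 = 0; K_2 = 101353.69 − 3290×(0.824 + 35.659) = −18675.38.
Balance: K_1 − x×(3290 − 2710) = K_2, so x = (K_1 − K_2)/(3290 − 2710) = 18675.4/580 = 32.2 km.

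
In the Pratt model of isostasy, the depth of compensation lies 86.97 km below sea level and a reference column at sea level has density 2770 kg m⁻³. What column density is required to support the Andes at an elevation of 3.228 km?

Pratt balance: ρ_ref D = ρ (D + h).
ρ = ρ_ref D/(D + h) = 2770 × 86.97 km/(86.97 km + 3.228 km) = 2670 kg m⁻³.

2670 kg m⁻³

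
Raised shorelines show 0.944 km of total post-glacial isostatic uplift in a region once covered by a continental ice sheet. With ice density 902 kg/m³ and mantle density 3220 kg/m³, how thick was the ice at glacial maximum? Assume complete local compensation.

3.37 km

u = t ρ_ice/ρ_m → t = u ρ_m/ρ_ice = 0.944 km × 3220/902 = 3.37 km.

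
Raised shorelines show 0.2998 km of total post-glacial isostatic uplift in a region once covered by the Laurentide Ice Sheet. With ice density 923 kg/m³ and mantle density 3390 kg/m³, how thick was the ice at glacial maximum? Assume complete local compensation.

1.1 km

u = t ρ_ice/ρ_m → t = u ρ_m/ρ_ice = 0.2998 km × 3390/923 = 1.1 km.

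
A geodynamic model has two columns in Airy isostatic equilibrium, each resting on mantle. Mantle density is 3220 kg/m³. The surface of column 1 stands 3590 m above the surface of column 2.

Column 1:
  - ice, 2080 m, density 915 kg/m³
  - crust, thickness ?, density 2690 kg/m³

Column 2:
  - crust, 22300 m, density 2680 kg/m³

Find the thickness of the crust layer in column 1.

Take the compensation level at the base of the deeper column (depth z_c below the surface of column 1) and equate Σ ρ_i t_i down to z_c; mantle fills any gap and the z_c terms cancel.
Column 1: 2080×915 + x×2690 + (z_c − 2080 − x)×3220
Column 2: 3590×0 + 22300×2680 + (z_c − 3590 − 22300)×3220
The z_c×3220 term appears on both sides and cancels. Collect the known terms of each column as K = Σ(ρt)_known − 3220 × (depth of known layers): K_1 = 1903200 − 3220×2080 = −4794400; K_2 = 59764000 − 3220×(3590 + 22300) = −23601800.
Balance: K_1 − x×(3220 − 2690) = K_2, so x = (K_1 − K_2)/(3220 − 2690) = 18807400/530 = 35500 m.

35500 m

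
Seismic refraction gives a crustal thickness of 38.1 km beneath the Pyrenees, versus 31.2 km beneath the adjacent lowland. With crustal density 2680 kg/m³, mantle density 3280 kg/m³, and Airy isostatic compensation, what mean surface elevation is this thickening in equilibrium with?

Excess crust Δ = 38.1 km − 31.2 km = 6.9 km, split between elevation h and root r with h + r = Δ.
Airy balance ρ_c h = (ρ_m − ρ_c) r gives r = h ρ_c/(ρ_m − ρ_c), so h (1 + ρ_c/(ρ_m − ρ_c)) = Δ, i.e. h = Δ (ρ_m − ρ_c)/ρ_m.
h = 6.9 km × 600/3280 = 1.26 km.

1.26 km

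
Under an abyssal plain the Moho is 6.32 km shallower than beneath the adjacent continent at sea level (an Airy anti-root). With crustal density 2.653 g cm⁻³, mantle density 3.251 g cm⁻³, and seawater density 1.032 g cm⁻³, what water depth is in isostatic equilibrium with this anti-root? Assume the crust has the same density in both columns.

Replacing a thickness d of crust by seawater at the top must be balanced by replacing crust with mantle at the base: d (ρ_c − ρ_w) = a (ρ_m − ρ_c).
d = a (ρ_m − ρ_c)/(ρ_c − ρ_w) = 6.32 km × 0.598/1.621 = 2.33 km.

2.33 km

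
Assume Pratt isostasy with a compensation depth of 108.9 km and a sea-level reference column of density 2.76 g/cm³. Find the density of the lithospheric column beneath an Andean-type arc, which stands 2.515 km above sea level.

2.7 g/cm³

Pratt balance: ρ_ref D = ρ (D + h).
ρ = ρ_ref D/(D + h) = 2.76 × 108.9 km/(108.9 km + 2.515 km) = 2.7 g/cm³.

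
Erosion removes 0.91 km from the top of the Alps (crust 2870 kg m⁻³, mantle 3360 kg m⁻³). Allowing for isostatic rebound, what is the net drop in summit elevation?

Rebound u = e ρ_c/ρ_m = 0.91 km × 2870/3360 = 0.7773 km.
Net surface drop = e − u = 0.91 km − 0.7773 km = e (ρ_m − ρ_c)/ρ_m = 0.133 km.

0.133 km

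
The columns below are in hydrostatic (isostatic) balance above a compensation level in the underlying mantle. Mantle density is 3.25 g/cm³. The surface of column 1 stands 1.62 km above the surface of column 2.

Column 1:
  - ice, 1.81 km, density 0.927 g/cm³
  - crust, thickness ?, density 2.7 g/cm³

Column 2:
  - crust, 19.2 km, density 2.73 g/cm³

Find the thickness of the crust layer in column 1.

20.1 km

Take the compensation level at the base of the deeper column (depth z_c below the surface of column 1) and equate Σ ρ_i t_i down to z_c; mantle fills any gap and the z_c terms cancel.
Column 1: 1.81×0.927 + x×2.7 + (z_c − 1.81 − x)×3.25
Column 2: 1.62×0 + 19.2×2.73 + (z_c − 1.62 − 19.2)×3.25
The z_c×3.25 term appears on both sides and cancels. Collect the known terms of each column as K = Σ(ρt)_known − 3.25 × (depth of known layers): K_1 = 1.67787 − 3.25×1.81 = −4.20463; K_2 = 52.416 − 3.25×(1.62 + 19.2) = −15.249.
Balance: K_1 − x×(3.25 − 2.7) = K_2, so x = (K_1 − K_2)/(3.25 − 2.7) = 11.0444/0.55 = 20.1 km.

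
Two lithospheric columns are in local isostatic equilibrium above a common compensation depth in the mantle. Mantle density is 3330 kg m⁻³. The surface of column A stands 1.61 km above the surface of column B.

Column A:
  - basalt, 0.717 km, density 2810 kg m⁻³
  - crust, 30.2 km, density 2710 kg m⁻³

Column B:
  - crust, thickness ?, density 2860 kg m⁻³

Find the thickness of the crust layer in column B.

29.2 km

Take the compensation level at the base of the deeper column (depth z_c below the surface of column A) and equate Σ ρ_i t_i down to z_c; mantle fills any gap and the z_c terms cancel.
Column A: 0.717×2810 + 30.2×2710 + (z_c − 30.917)×3330
Column B: 1.61×0 + x×2860 + (z_c − 1.61 − 0 − x)×3330
The z_c×3330 term appears on both sides and cancels. Collect the known terms of each column as K = Σ(ρt)_known − 3330 × (depth of known layers): K_A = 83856.77 − 3330×30.917 = −19096.84; K_B = 0 − 3330×(1.61 + 0) = −5361.3.
Balance: K_A = K_B − x×(3330 − 2860), so x = (K_B − K_A)/(3330 − 2860) = 13735.5/470 = 29.2 km.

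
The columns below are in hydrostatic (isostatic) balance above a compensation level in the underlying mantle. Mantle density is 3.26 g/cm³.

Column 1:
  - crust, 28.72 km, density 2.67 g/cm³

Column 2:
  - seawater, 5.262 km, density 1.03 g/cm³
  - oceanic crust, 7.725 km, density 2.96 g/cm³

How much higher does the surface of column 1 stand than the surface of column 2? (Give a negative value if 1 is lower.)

For any compensation level in the mantle, the mantle terms cancel and isostasy reduces to e = (Σt_1 − Σt_2) − (Σ(ρt)_1 − Σ(ρt)_2) / ρ_m.
Σt_1 = 28.72 km; Σt_2 = 12.987 km; Σ(ρt)_1 = 76.6824; Σ(ρt)_2 = 28.28586 (in km·g/cm³).
e = (28.72 − 12.987) − (76.6824 − 28.28586) / 3.26 = 0.887 km.

0.887 km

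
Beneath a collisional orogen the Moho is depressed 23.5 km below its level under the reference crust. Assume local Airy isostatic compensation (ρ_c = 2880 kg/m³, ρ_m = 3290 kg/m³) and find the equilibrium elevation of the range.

Equating mass per unit area of the two columns: ρ_c h = (ρ_m − ρ_c) r.
h = r (ρ_m − ρ_c) / ρ_c = 23.5 km × (3290 − 2880) / 2880 = 3.35 km.

3.35 km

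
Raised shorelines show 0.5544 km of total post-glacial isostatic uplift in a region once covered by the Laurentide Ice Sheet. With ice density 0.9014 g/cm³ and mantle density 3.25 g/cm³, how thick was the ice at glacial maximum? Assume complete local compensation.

u = t ρ_ice/ρ_m → t = u ρ_m/ρ_ice = 0.5544 km × 3.25/0.9014 = 2 km.

2 km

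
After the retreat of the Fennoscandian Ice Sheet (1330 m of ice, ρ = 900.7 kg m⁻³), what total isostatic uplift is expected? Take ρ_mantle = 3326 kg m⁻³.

Removing the load lets mantle flow back in; uplift u satisfies ρ_ice t = ρ_m u.
u = t ρ_ice/ρ_m = 1330 m × 900.7/3326 = 360 m.

360 m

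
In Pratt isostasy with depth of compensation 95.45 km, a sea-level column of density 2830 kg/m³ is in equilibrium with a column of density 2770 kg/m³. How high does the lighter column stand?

2.07 km

ρ_ref D = ρ (D + h) → h = D (ρ_ref − ρ)/ρ.
h = 95.45 km × (2830 − 2770)/2770 = 2.07 km.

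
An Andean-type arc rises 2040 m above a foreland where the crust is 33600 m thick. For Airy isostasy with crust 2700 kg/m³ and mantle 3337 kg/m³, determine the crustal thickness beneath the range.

44300 m

Root depth r = h ρ_c / (ρ_m − ρ_c) = 2040 m × 2700 / 637 = 8647 m.
Total thickness = T + h + r = 33600 m + 2040 m + 8647 m = 44300 m.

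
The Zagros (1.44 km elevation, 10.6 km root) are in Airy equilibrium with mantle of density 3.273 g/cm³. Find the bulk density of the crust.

ρ_c h = (ρ_m − ρ_c) r → ρ_c (h + r) = ρ_m r → ρ_c = ρ_m r / (h + r).
ρ_c = 3.273 × 10.6 km / (1.44 km + 10.6 km) = 2.88 g/cm³.

2.88 g/cm³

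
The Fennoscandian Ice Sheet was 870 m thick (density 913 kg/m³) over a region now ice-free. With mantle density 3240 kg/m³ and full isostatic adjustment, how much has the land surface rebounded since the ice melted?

245 m

Removing the load lets mantle flow back in; uplift u satisfies ρ_ice t = ρ_m u.
u = t ρ_ice/ρ_m = 870 m × 913/3240 = 245 m.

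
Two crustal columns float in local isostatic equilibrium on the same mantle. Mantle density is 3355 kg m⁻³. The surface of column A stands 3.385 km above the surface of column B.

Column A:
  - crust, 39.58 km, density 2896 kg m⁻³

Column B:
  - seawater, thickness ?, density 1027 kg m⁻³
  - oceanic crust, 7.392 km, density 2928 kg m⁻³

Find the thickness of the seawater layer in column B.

Take the compensation level at the base of the deeper column (depth z_c below the surface of column A) and equate Σ ρ_i t_i down to z_c; mantle fills any gap and the z_c terms cancel.
Column A: 39.58×2896 + (z_c − 39.58)×3355
Column B: 3.385×0 + x×1027 + 7.392×2928 + (z_c − 3.385 − 7.392 − x)×3355
The z_c×3355 term appears on both sides and cancels. Collect the known terms of each column as K = Σ(ρt)_known − 3355 × (depth of known layers): K_A = 114623.68 − 3355×39.58 = −18167.22; K_B = 21643.776 − 3355×(3.385 + 7.392) = −14513.059.
Balance: K_A = K_B − x×(3355 − 1027), so x = (K_B − K_A)/(3355 − 1027) = 3654.16/2328 = 1.57 km.

1.57 km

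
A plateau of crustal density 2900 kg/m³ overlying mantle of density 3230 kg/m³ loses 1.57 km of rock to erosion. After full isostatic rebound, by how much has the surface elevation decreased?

Rebound u = e ρ_c/ρ_m = 1.57 km × 2900/3230 = 1.41 km.
Net surface drop = e − u = 1.57 km − 1.41 km = e (ρ_m − ρ_c)/ρ_m = 0.16 km.

0.16 km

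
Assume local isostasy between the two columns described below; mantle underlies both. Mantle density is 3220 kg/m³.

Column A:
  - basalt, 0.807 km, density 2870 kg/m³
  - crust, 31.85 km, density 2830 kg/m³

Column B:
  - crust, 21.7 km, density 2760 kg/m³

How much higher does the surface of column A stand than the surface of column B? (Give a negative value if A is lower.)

For any compensation level in the mantle, the mantle terms cancel and isostasy reduces to e = (Σt_A − Σt_B) − (Σ(ρt)_A − Σ(ρt)_B) / ρ_m.
Σt_A = 32.657 km; Σt_B = 21.7 km; Σ(ρt)_A = 92451.59; Σ(ρt)_B = 59892 (in km·kg/m³).
e = (32.657 − 21.7) − (92451.59 − 59892) / 3220 = 0.845 km.

0.845 km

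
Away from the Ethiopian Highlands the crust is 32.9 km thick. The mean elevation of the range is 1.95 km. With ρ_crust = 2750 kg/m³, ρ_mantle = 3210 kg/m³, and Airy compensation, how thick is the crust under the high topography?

Root depth r = h ρ_c / (ρ_m − ρ_c) = 1.95 km × 2750 / 460 = 11.66 km.
Total thickness = T + h + r = 32.9 km + 1.95 km + 11.66 km = 46.5 km.

46.5 km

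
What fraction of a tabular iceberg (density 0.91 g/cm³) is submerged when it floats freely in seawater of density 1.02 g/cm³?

Submerged fraction = ρ_obj/ρ_fluid = 0.91/1.02 = 89.2%.

89.2%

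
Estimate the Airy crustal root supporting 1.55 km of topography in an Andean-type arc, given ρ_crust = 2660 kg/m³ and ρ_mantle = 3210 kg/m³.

Isostatic balance requires: the weight of the topography is balanced by the buoyancy of the root, ρ_c h = (ρ_m − ρ_c) r.
r = h · ρ_c / (ρ_m − ρ_c) = 1.55 km × 2660 / (3210 − 2660) = 7.5 km.

7.5 km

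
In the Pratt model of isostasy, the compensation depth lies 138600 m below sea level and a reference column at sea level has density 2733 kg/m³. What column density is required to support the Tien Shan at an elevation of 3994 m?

Pratt balance: ρ_ref D = ρ (D + h).
ρ = ρ_ref D/(D + h) = 2733 × 138600 m/(138600 m + 3994 m) = 2660 kg/m³.

2660 kg/m³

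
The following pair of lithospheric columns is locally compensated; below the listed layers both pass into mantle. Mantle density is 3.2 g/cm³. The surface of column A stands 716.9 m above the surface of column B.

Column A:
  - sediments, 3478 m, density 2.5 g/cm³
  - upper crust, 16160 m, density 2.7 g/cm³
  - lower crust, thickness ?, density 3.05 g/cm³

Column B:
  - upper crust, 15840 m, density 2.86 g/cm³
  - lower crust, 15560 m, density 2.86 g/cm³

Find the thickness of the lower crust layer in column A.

16400 m

Take the compensation level at the base of the deeper column (depth z_c below the surface of column A) and equate Σ ρ_i t_i down to z_c; mantle fills any gap and the z_c terms cancel.
Column A: 3478×2.5 + 16160×2.7 + x×3.05 + (z_c − 19638 − x)×3.2
Column B: 716.9×0 + 15840×2.86 + 15560×2.86 + (z_c − 716.9 − 31400)×3.2
The z_c×3.2 term appears on both sides and cancels. Collect the known terms of each column as K = Σ(ρt)_known − 3.2 × (depth of known layers): K_A = 52327 − 3.2×19638 = −10514.6; K_B = 89804 − 3.2×(716.9 + 31400) = −12970.08.
Balance: K_A − x×(3.2 − 3.05) = K_B, so x = (K_A − K_B)/(3.2 − 3.05) = 2455.48/0.15 = 16400 m.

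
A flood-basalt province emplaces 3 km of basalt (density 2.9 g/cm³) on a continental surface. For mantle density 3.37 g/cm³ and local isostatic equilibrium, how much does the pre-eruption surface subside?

2.58 km

Subaerial loading: s = t ρ_load / ρ_m.
s = 3 km × 2.9/3.37 = 2.58 km.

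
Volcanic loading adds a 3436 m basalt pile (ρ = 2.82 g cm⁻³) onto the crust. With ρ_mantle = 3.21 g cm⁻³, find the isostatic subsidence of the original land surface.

Subaerial loading: s = t ρ_load / ρ_m.
s = 3436 m × 2.82/3.21 = 3020 m.

3020 m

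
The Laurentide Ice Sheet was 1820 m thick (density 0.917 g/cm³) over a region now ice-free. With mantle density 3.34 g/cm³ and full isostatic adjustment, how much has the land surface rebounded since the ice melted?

Removing the load lets mantle flow back in; uplift u satisfies ρ_ice t = ρ_m u.
u = t ρ_ice/ρ_m = 1820 m × 0.917/3.34 = 500 m.

500 m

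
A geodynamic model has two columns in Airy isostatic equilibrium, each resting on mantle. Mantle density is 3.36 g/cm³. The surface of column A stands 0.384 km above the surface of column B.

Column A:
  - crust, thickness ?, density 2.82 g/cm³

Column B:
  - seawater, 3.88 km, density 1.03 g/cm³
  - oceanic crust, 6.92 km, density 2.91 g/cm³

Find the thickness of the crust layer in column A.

24.9 km

Take the compensation level at the base of the deeper column (depth z_c below the surface of column A) and equate Σ ρ_i t_i down to z_c; mantle fills any gap and the z_c terms cancel.
Column A: x×2.82 + (z_c − 0 − x)×3.36
Column B: 0.384×0 + 3.88×1.03 + 6.92×2.91 + (z_c − 0.384 − 10.8)×3.36
The z_c×3.36 term appears on both sides and cancels. Collect the known terms of each column as K = Σ(ρt)_known − 3.36 × (depth of known layers): K_A = 0 − 3.36×0 = 0; K_B = 24.1336 − 3.36×(0.384 + 10.8) = −13.44464.
Balance: K_A − x×(3.36 − 2.82) = K_B, so x = (K_A − K_B)/(3.36 − 2.82) = 13.4446/0.54 = 24.9 km.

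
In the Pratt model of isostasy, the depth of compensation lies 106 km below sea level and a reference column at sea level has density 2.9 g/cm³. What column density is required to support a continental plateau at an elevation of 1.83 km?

Pratt balance: ρ_ref D = ρ (D + h).
ρ = ρ_ref D/(D + h) = 2.9 × 106 km/(106 km + 1.83 km) = 2.85 g/cm³.

2.85 g/cm³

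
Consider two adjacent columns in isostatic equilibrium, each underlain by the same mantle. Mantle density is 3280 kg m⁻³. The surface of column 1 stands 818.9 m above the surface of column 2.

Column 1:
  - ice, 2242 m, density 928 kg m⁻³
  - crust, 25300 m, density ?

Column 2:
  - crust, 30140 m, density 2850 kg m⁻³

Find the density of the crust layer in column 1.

Take the compensation level at the base of the deeper column (depth z_c below the surface of column 1) and equate Σ ρ_i t_i down to z_c; mantle fills any gap and the z_c terms cancel.
Column 1: 2242×928 + 25300×ρ + (z_c − 27542)×3280
Column 2: 818.9×0 + 30140×2850 + (z_c − 818.9 − 30140)×3280
The z_c×3280 term appears on both sides and cancels. Collect the known terms of each column as K = Σ(ρt)_known − 3280 × (depth of known layers): K_1 = 2080576 − 3280×27542 = −88257184; K_2 = 85899000 − 3280×(818.9 + 30140) = −15646192.
Balance: K_1 + 25300×ρ = K_2, so ρ = (K_2 − K_1)/25300 = 72611000/25300 = 2870 kg m⁻³.

2870 kg m⁻³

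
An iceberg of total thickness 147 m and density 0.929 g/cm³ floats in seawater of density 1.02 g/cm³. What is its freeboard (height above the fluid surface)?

13.1 m

Floating equilibrium: submerged depth d = t ρ_obj/ρ_fluid = 147 m × 0.929/1.02 = 133.9 m.
Freeboard = t − d = 147 m − 133.9 m = 13.1 m.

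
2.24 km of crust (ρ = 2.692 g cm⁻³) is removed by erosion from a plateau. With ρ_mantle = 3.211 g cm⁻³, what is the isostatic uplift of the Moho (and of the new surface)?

Unloading: uplift u = e ρ_c/ρ_m = 2.24 km × 2.692/3.211 = 1.88 km.

1.88 km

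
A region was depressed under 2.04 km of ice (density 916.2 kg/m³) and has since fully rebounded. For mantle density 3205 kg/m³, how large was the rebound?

Removing the load lets mantle flow back in; uplift u satisfies ρ_ice t = ρ_m u.
u = t ρ_ice/ρ_m = 2.04 km × 916.2/3205 = 0.583 km.

0.583 km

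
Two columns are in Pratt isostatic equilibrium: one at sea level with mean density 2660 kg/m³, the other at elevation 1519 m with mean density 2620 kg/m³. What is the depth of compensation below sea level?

ρ_ref D = ρ (D + h) → D (ρ_ref − ρ) = ρ h.
D = ρ h/(ρ_ref − ρ) = 2620 × 1519 m/(2660 − 2620) = 99500 m.

99500 m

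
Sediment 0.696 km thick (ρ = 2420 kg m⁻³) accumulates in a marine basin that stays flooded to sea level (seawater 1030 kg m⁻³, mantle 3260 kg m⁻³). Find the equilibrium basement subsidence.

Submarine loading: the sediment displaces seawater, and the subsidence is in turn flooded, so s (ρ_m − ρ_w) = t (ρ_sed − ρ_w).
s = 0.696 km × (2420 − 1030) / (3260 − 1030) = 0.434 km.

0.434 km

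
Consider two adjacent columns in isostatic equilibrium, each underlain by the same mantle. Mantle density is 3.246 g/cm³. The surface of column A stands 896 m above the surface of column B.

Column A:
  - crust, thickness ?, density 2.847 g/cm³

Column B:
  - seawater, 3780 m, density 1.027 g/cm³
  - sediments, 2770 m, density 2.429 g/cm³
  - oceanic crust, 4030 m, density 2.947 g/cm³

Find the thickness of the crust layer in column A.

Take the compensation level at the base of the deeper column (depth z_c below the surface of column A) and equate Σ ρ_i t_i down to z_c; mantle fills any gap and the z_c terms cancel.
Column A: x×2.847 + (z_c − 0 − x)×3.246
Column B: 896×0 + 3780×1.027 + 2770×2.429 + 4030×2.947 + (z_c − 896 − 10580)×3.246
The z_c×3.246 term appears on both sides and cancels. Collect the known terms of each column as K = Σ(ρt)_known − 3.246 × (depth of known layers): K_A = 0 − 3.246×0 = 0; K_B = 22486.8 − 3.246×(896 + 10580) = −14764.296.
Balance: K_A − x×(3.246 − 2.847) = K_B, so x = (K_A − K_B)/(3.246 − 2.847) = 14764.3/0.399 = 37000 m.

37000 m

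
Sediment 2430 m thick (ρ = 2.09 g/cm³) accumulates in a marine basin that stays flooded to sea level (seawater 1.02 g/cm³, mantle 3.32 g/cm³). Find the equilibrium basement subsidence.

1130 m

Submarine loading: the sediment displaces seawater, and the subsidence is in turn flooded, so s (ρ_m − ρ_w) = t (ρ_sed − ρ_w).
s = 2430 m × (2.09 − 1.02) / (3.32 − 1.02) = 1130 m.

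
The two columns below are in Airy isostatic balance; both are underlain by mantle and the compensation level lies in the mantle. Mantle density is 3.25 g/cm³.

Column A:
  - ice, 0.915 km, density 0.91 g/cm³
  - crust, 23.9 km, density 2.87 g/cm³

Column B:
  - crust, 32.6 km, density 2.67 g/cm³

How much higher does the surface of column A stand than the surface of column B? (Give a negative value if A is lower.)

−2.36 km

For any compensation level in the mantle, the mantle terms cancel and isostasy reduces to e = (Σt_A − Σt_B) − (Σ(ρt)_A − Σ(ρt)_B) / ρ_m.
Σt_A = 24.815 km; Σt_B = 32.6 km; Σ(ρt)_A = 69.42565; Σ(ρt)_B = 87.042 (in km·g/cm³).
e = (24.815 − 32.6) − (69.42565 − 87.042) / 3.25 = −2.36 km.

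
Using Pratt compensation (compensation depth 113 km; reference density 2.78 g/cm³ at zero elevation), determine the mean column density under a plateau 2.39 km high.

Pratt balance: ρ_ref D = ρ (D + h).
ρ = ρ_ref D/(D + h) = 2.78 × 113 km/(113 km + 2.39 km) = 2.72 g/cm³.

2.72 g/cm³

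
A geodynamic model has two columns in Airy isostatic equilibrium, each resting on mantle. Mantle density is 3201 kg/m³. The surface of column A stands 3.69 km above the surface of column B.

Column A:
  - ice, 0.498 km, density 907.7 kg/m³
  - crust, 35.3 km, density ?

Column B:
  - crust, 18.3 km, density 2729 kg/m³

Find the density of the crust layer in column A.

Take the compensation level at the base of the deeper column (depth z_c below the surface of column A) and equate Σ ρ_i t_i down to z_c; mantle fills any gap and the z_c terms cancel.
Column A: 0.498×907.7 + 35.3×ρ + (z_c − 35.798)×3201
Column B: 3.69×0 + 18.3×2729 + (z_c − 3.69 − 18.3)×3201
The z_c×3201 term appears on both sides and cancels. Collect the known terms of each column as K = Σ(ρt)_known − 3201 × (depth of known layers): K_A = 452.0346 − 3201×35.798 = −114137.363; K_B = 49940.7 − 3201×(3.69 + 18.3) = −20449.29.
Balance: K_A + 35.3×ρ = K_B, so ρ = (K_B − K_A)/35.3 = 93688.1/35.3 = 2650 kg/m³.

2650 kg/m³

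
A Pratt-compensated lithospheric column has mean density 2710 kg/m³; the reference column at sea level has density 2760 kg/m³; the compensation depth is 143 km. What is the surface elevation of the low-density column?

ρ_ref D = ρ (D + h) → h = D (ρ_ref − ρ)/ρ.
h = 143 km × (2760 − 2710)/2710 = 2.64 km.

2.64 km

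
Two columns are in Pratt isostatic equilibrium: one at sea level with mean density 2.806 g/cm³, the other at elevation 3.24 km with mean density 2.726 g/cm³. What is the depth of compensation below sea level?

ρ_ref D = ρ (D + h) → D (ρ_ref − ρ) = ρ h.
D = ρ h/(ρ_ref − ρ) = 2.726 × 3.24 km/(2.806 − 2.726) = 110 km.

110 km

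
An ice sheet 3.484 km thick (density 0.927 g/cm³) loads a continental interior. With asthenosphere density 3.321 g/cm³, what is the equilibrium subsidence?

0.972 km

By Archimedes' principle applied to the lithosphere: the ice load ρ_ice t is balanced by mantle displaced below, ρ_m s.
s = t ρ_ice / ρ_m = 3.484 km × 0.927/3.321 = 0.972 km.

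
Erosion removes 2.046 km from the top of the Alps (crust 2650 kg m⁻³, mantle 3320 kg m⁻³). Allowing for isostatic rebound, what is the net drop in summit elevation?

Rebound u = e ρ_c/ρ_m = 2.046 km × 2650/3320 = 1.633 km.
Net surface drop = e − u = 2.046 km − 1.633 km = e (ρ_m − ρ_c)/ρ_m = 0.413 km.

0.413 km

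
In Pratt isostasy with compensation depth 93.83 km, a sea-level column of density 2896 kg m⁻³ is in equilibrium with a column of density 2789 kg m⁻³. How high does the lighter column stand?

ρ_ref D = ρ (D + h) → h = D (ρ_ref − ρ)/ρ.
h = 93.83 km × (2896 − 2789)/2789 = 3.6 km.

3.6 km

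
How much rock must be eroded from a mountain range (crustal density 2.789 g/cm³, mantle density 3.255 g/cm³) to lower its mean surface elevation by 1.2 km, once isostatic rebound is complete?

8.38 km

Net drop Δ = e − u = e − e ρ_c/ρ_m = e (ρ_m − ρ_c)/ρ_m.
e = Δ ρ_m/(ρ_m − ρ_c) = 1.2 km × 3.255/0.466 = 8.38 km.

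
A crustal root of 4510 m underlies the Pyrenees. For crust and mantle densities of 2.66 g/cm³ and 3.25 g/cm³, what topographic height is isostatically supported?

Isostatic balance requires: ρ_c h = (ρ_m − ρ_c) r.
h = r (ρ_m − ρ_c) / ρ_c = 4510 m × (3.25 − 2.66) / 2.66 = 1000 m.

1000 m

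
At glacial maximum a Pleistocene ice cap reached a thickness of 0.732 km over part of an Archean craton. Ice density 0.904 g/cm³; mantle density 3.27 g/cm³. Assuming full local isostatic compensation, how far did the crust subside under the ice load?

Balancing pressure at the compensation depth: the ice load ρ_ice t is balanced by mantle displaced below, ρ_m s.
s = t ρ_ice / ρ_m = 0.732 km × 0.904/3.27 = 0.202 km.

0.202 km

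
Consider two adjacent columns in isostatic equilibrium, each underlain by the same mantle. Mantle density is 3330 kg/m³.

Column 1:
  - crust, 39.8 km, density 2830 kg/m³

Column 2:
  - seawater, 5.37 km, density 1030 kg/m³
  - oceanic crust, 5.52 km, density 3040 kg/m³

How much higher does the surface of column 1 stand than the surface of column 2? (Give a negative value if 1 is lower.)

For any compensation level in the mantle, the mantle terms cancel and isostasy reduces to e = (Σt_1 − Σt_2) − (Σ(ρt)_1 − Σ(ρt)_2) / ρ_m.
Σt_1 = 39.8 km; Σt_2 = 10.89 km; Σ(ρt)_1 = 112634; Σ(ρt)_2 = 22311.9 (in km·kg/m³).
e = (39.8 − 10.89) − (112634 − 22311.9) / 3330 = 1.79 km.

1.79 km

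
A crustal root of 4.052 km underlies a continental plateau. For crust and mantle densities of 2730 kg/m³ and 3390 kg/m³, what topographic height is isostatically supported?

By Archimedes' principle applied to the lithosphere: ρ_c h = (ρ_m − ρ_c) r.
h = r (ρ_m − ρ_c) / ρ_c = 4.052 km × (3390 − 2730) / 2730 = 0.98 km.

0.98 km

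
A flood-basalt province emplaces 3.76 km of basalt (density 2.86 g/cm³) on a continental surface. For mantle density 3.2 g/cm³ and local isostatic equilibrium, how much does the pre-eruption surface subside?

3.36 km

Subaerial loading: s = t ρ_load / ρ_m.
s = 3.76 km × 2.86/3.2 = 3.36 km.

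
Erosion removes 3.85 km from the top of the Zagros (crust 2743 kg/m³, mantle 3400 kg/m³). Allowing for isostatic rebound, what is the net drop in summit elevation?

0.744 km

Rebound u = e ρ_c/ρ_m = 3.85 km × 2743/3400 = 3.106 km.
Net surface drop = e − u = 3.85 km − 3.106 km = e (ρ_m − ρ_c)/ρ_m = 0.744 km.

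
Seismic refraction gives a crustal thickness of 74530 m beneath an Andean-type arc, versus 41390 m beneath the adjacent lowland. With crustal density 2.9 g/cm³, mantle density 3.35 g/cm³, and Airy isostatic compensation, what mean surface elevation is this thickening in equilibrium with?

Excess crust Δ = 74530 m − 41390 m = 33140 m, split between elevation h and root r with h + r = Δ.
Airy balance ρ_c h = (ρ_m − ρ_c) r gives r = h ρ_c/(ρ_m − ρ_c), so h (1 + ρ_c/(ρ_m − ρ_c)) = Δ, i.e. h = Δ (ρ_m − ρ_c)/ρ_m.
h = 33140 m × 0.45/3.35 = 4450 m.

4450 m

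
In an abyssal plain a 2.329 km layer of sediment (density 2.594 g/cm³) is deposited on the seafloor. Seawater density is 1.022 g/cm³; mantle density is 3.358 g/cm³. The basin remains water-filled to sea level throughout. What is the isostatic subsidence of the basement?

1.57 km

Submarine loading: the sediment displaces seawater, and the subsidence is in turn flooded, so s (ρ_m − ρ_w) = t (ρ_sed − ρ_w).
s = 2.329 km × (2.594 − 1.022) / (3.358 − 1.022) = 1.57 km.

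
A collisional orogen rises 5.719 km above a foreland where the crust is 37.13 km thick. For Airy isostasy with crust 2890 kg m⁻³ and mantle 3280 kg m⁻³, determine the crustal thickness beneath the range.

85.2 km

Root depth r = h ρ_c / (ρ_m − ρ_c) = 5.719 km × 2890 / 390 = 42.38 km.
Total thickness = T + h + r = 37.13 km + 5.719 km + 42.38 km = 85.2 km.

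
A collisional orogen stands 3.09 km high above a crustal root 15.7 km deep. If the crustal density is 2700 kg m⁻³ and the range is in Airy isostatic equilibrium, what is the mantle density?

Airy balance: ρ_c h = (ρ_m − ρ_c) r → ρ_m = ρ_c (1 + h/r).
ρ_m = 2700 × (1 + 3.09 km/15.7 km) = 3230 kg m⁻³.

3230 kg m⁻³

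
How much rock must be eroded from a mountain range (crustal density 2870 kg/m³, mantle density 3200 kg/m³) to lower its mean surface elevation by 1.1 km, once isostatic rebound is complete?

Net drop Δ = e − u = e − e ρ_c/ρ_m = e (ρ_m − ρ_c)/ρ_m.
e = Δ ρ_m/(ρ_m − ρ_c) = 1.1 km × 3200/330 = 10.7 km.

10.7 km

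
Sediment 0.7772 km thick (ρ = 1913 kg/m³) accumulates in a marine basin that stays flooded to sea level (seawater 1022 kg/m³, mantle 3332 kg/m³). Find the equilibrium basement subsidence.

0.3 km

Submarine loading: the sediment displaces seawater, and the subsidence is in turn flooded, so s (ρ_m − ρ_w) = t (ρ_sed − ρ_w).
s = 0.7772 km × (1913 − 1022) / (3332 − 1022) = 0.3 km.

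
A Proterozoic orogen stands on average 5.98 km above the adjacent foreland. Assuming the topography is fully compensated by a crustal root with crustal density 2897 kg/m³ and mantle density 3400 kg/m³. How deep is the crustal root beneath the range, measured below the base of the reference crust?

By Archimedes' principle applied to the lithosphere: the weight of the topography is balanced by the buoyancy of the root, ρ_c h = (ρ_m − ρ_c) r.
r = h · ρ_c / (ρ_m − ρ_c) = 5.98 km × 2897 / (3400 − 2897) = 34.4 km.

34.4 km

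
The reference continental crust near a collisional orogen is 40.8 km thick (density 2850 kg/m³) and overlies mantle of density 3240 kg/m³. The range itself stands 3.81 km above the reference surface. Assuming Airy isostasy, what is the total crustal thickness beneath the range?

Root depth r = h ρ_c / (ρ_m − ρ_c) = 3.81 km × 2850 / 390 = 27.84 km.
Total thickness = T + h + r = 40.8 km + 3.81 km + 27.84 km = 72.5 km.

72.5 km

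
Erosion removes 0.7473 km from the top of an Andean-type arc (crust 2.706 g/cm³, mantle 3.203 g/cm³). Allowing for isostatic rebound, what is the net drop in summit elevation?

0.116 km

Rebound u = e ρ_c/ρ_m = 0.7473 km × 2.706/3.203 = 0.6313 km.
Net surface drop = e − u = 0.7473 km − 0.6313 km = e (ρ_m − ρ_c)/ρ_m = 0.116 km.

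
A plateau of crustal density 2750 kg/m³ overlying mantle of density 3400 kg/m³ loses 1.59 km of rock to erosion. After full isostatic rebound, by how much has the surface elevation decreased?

Rebound u = e ρ_c/ρ_m = 1.59 km × 2750/3400 = 1.286 km.
Net surface drop = e − u = 1.59 km − 1.286 km = e (ρ_m − ρ_c)/ρ_m = 0.304 km.

0.304 km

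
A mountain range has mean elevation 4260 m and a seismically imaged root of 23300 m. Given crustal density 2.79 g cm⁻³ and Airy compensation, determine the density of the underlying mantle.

3.3 g cm⁻³

Airy balance: ρ_c h = (ρ_m − ρ_c) r → ρ_m = ρ_c (1 + h/r).
ρ_m = 2.79 × (1 + 4260 m/23300 m) = 3.3 g cm⁻³.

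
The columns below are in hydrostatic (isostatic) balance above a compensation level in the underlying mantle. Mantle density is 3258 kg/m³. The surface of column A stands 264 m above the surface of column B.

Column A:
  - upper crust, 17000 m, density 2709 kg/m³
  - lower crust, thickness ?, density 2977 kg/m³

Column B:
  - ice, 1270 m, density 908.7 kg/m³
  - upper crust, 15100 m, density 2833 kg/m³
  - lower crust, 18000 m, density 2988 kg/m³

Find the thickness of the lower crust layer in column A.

Take the compensation level at the base of the deeper column (depth z_c below the surface of column A) and equate Σ ρ_i t_i down to z_c; mantle fills any gap and the z_c terms cancel.
Column A: 17000×2709 + x×2977 + (z_c − 17000 − x)×3258
Column B: 264×0 + 1270×908.7 + 15100×2833 + 18000×2988 + (z_c − 264 − 34370)×3258
The z_c×3258 term appears on both sides and cancels. Collect the known terms of each column as K = Σ(ρt)_known − 3258 × (depth of known layers): K_A = 46053000 − 3258×17000 = −9333000; K_B = 97716349 − 3258×(264 + 34370) = −15121223.
Balance: K_A − x×(3258 − 2977) = K_B, so x = (K_A − K_B)/(3258 − 2977) = 5788220/281 = 20600 m.

20600 m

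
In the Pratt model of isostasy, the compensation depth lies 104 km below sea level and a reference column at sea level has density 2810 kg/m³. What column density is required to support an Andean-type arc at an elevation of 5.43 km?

2670 kg/m³

Pratt balance: ρ_ref D = ρ (D + h).
ρ = ρ_ref D/(D + h) = 2810 × 104 km/(104 km + 5.43 km) = 2670 kg/m³.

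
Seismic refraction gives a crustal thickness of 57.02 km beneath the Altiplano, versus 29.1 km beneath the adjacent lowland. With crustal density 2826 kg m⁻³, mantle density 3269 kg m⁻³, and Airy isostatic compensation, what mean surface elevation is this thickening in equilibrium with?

Excess crust Δ = 57.02 km − 29.1 km = 27.92 km, split between elevation h and root r with h + r = Δ.
Airy balance ρ_c h = (ρ_m − ρ_c) r gives r = h ρ_c/(ρ_m − ρ_c), so h (1 + ρ_c/(ρ_m − ρ_c)) = Δ, i.e. h = Δ (ρ_m − ρ_c)/ρ_m.
h = 27.92 km × 443/3269 = 3.78 km.

3.78 km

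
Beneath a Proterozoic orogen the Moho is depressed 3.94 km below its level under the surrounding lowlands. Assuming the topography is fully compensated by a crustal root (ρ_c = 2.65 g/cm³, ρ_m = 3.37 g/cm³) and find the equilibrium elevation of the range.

Equating mass per unit area of the two columns: ρ_c h = (ρ_m − ρ_c) r.
h = r (ρ_m − ρ_c) / ρ_c = 3.94 km × (3.37 − 2.65) / 2.65 = 1.07 km.

1.07 km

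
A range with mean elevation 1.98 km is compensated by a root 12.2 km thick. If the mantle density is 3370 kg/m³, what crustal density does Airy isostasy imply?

2900 kg/m³

ρ_c h = (ρ_m − ρ_c) r → ρ_c (h + r) = ρ_m r → ρ_c = ρ_m r / (h + r).
ρ_c = 3370 × 12.2 km / (1.98 km + 12.2 km) = 2900 kg/m³.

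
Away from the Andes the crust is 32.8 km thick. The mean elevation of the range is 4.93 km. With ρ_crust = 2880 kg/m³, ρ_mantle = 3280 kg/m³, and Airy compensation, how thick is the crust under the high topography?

73.2 km

Root depth r = h ρ_c / (ρ_m − ρ_c) = 4.93 km × 2880 / 400 = 35.5 km.
Total thickness = T + h + r = 32.8 km + 4.93 km + 35.5 km = 73.2 km.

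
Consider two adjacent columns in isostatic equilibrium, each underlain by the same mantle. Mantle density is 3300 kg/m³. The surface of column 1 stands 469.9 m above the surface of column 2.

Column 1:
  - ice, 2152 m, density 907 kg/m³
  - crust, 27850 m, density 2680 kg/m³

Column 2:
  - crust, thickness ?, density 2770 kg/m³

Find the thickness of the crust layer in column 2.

39400 m

Take the compensation level at the base of the deeper column (depth z_c below the surface of column 1) and equate Σ ρ_i t_i down to z_c; mantle fills any gap and the z_c terms cancel.
Column 1: 2152×907 + 27850×2680 + (z_c − 30002)×3300
Column 2: 469.9×0 + x×2770 + (z_c − 469.9 − 0 − x)×3300
The z_c×3300 term appears on both sides and cancels. Collect the known terms of each column as K = Σ(ρt)_known − 3300 × (depth of known layers): K_1 = 76589864 − 3300×30002 = −22416736; K_2 = 0 − 3300×(469.9 + 0) = −1550670.
Balance: K_1 = K_2 − x×(3300 − 2770), so x = (K_2 − K_1)/(3300 − 2770) = 20866100/530 = 39400 m.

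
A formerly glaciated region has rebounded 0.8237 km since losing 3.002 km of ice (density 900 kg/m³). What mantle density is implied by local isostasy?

ρ_m = ρ_ice t / u = 900 × 3.002 km/0.8237 km = 3280 kg/m³.

3280 kg/m³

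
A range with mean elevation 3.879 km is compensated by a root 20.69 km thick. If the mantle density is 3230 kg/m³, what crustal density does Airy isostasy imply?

ρ_c h = (ρ_m − ρ_c) r → ρ_c (h + r) = ρ_m r → ρ_c = ρ_m r / (h + r).
ρ_c = 3230 × 20.69 km / (3.879 km + 20.69 km) = 2720 kg/m³.

2720 kg/m³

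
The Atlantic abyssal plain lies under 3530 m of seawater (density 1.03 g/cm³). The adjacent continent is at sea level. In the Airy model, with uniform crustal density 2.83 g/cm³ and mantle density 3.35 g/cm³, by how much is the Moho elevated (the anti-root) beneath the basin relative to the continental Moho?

In Airy isostatic equilibrium: replacing crust with seawater at the top is compensated by replacing crust with mantle at the base: d (ρ_c − ρ_w) = a (ρ_m − ρ_c).
a = d (ρ_c − ρ_w)/(ρ_m − ρ_c) = 3530 m × 1.8/0.52 = 12200 m.

12200 m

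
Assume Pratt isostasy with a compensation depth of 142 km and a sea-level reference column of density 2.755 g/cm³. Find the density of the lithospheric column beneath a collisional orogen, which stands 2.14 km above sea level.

Pratt balance: ρ_ref D = ρ (D + h).
ρ = ρ_ref D/(D + h) = 2.755 × 142 km/(142 km + 2.14 km) = 2.71 g/cm³.

2.71 g/cm³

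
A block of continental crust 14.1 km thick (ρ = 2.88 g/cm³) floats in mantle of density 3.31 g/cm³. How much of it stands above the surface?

Floating equilibrium: submerged depth d = t ρ_obj/ρ_fluid = 14.1 km × 2.88/3.31 = 12.27 km.
Freeboard = t − d = 14.1 km − 12.27 km = 1.83 km.

1.83 km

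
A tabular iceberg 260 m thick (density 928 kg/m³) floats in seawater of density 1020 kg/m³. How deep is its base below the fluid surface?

237 m

Draft d = t ρ_obj/ρ_fluid = 260 m × 928/1020 = 237 m.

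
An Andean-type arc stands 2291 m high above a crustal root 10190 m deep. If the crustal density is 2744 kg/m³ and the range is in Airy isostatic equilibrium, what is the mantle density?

Airy balance: ρ_c h = (ρ_m − ρ_c) r → ρ_m = ρ_c (1 + h/r).
ρ_m = 2744 × (1 + 2291 m/10190 m) = 3360 kg/m³.

3360 kg/m³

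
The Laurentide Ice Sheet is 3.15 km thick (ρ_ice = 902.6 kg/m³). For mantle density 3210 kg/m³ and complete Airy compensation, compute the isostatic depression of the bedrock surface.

Equating mass per unit area of the two columns: the ice load ρ_ice t is balanced by mantle displaced below, ρ_m s.
s = t ρ_ice / ρ_m = 3.15 km × 902.6/3210 = 0.886 km.

0.886 km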